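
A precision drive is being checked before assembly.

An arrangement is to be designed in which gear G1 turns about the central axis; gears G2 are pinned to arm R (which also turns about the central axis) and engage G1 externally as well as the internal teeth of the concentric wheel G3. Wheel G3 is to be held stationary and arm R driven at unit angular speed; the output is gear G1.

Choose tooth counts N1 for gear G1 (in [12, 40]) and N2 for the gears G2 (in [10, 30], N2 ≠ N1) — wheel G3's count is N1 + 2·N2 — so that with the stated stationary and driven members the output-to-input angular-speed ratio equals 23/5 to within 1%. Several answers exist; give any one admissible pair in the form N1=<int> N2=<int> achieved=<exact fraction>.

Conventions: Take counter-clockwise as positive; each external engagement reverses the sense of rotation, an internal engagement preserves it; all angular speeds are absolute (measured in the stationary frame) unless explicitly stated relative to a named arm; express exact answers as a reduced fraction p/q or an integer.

class = planetary set [ratio 23/5 wanted; Willis about the carrier]
Willis with ω_ring = 0: ω_sun/ω_arm = (N1+N3)/N1; set equal to 23/5  ⇒  N3/N1 = 23/5 − 1 = 18/5
N3 = N1 + 2·N2  ⇒  N2/N1 = (N3/N1 − 1)/2 = (18/5 − 1)/2 = 13/10
smallest multiple with N1 ≥ 12 and N2 ≥ 10: k = 2  ⇒  N1 = 2·10 = 20, N2 = 2·13 = 26 (N1 ≤ 40, N2 ≤ 30, N2 ≠ N1 ✓), N3 = 20 + 2·26 = 72
check: (N1+N3)/N1 with N1 = 20, N3 = 72 gives 23/5; |achieved − target| = 0 ≤ 23/500 ✓

N1=20 N2=26 achieved=23/5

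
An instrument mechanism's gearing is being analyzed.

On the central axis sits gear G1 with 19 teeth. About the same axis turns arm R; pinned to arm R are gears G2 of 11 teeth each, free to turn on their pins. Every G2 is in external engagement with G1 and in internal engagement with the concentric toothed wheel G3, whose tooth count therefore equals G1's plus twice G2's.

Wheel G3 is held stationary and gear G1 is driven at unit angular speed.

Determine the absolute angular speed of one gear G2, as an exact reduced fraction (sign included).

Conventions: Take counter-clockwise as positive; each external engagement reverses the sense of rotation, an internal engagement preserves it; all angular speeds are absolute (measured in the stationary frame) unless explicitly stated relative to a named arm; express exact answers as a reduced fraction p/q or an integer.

-19/22

recognized (axles ride arm R): planetary set, 19/11/41 teeth
ring teeth: 19 + 2·11 = 41
19(ω_sun−ω_arm) = −41(ω_ring−ω_arm),  ω_ring = 0, ω_sun = 1
19(1−ω_arm) = −41(0−ω_arm)  ⇒  60·ω_arm = 19  ⇒  ω_arm = 19/60
sun–planet mesh: 19·(1−19/60) = −11·(ω_p−ω_arm)  ⇒  ω_p−ω_arm = -779/660
ω_p = 19/60 − 779/660 = -19/22
exact speed ratio = -19/22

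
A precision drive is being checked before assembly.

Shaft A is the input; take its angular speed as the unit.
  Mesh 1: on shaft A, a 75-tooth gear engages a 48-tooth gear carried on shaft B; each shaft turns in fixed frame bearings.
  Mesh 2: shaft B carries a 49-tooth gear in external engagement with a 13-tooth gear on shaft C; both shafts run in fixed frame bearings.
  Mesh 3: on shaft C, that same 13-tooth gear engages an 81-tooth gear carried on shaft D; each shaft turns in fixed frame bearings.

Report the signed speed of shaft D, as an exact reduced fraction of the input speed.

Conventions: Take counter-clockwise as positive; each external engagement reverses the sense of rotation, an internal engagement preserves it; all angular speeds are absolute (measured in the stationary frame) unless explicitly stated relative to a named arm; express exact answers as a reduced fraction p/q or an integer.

-1225/1296

3-mesh fixed-axis compound train (all bearings frame-fixed)
mesh 1 [75T→48T]: |ω|/ω_in = 1×75/48 = 25/16, sense flips to −
mesh 2 [49T→13T]: |ω|/ω_in = (25/16)×49/13 = 1225/208, sense flips to +
mesh 3 [13T→81T]: |ω|/ω_in = (1225/208)×13/81 = 1225/1296, sense flips to −
signed output speed (× input speed) = -1225/1296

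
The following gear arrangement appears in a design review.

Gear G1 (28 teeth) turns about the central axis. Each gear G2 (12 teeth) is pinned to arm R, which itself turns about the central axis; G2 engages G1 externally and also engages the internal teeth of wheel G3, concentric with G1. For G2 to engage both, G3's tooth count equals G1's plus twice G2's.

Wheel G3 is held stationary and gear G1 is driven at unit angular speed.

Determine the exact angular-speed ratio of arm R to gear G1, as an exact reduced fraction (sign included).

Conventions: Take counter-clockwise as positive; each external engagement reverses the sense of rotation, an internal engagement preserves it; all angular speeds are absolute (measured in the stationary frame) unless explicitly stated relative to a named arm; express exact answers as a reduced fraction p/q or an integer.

7/20

topology: planetary set — G1 28T / G2 12T / G3 52T, arm = carrier (Willis)
ring teeth: 28 + 2·12 = 52
28(ω_sun−ω_arm) = −52(ω_ring−ω_arm),  ω_ring = 0, ω_sun = 1
28(1−ω_arm) = −52(0−ω_arm)  ⇒  80·ω_arm = 28  ⇒  ω_arm = 7/20
ω_out/ω_in = 7/20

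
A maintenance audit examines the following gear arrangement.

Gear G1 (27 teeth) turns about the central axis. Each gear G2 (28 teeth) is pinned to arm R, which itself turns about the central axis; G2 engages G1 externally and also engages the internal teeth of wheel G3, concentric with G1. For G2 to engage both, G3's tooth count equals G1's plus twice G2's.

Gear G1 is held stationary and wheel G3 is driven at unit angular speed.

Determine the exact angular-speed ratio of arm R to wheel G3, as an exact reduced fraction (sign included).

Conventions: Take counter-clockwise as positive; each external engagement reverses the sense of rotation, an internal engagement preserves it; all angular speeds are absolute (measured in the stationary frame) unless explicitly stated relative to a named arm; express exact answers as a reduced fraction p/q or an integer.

83/110

planetary set (27T centre, 28T on arm, 83T internal) — Willis relation
ring teeth: 27 + 2·28 = 83
27(ω_sun−ω_arm) = −83(ω_ring−ω_arm),  ω_sun = 0, ω_ring = 1
27(0−ω_arm) = −83(1−ω_arm)  ⇒  110·ω_arm = 83  ⇒  ω_arm = 83/110
ω_out/ω_in = 83/110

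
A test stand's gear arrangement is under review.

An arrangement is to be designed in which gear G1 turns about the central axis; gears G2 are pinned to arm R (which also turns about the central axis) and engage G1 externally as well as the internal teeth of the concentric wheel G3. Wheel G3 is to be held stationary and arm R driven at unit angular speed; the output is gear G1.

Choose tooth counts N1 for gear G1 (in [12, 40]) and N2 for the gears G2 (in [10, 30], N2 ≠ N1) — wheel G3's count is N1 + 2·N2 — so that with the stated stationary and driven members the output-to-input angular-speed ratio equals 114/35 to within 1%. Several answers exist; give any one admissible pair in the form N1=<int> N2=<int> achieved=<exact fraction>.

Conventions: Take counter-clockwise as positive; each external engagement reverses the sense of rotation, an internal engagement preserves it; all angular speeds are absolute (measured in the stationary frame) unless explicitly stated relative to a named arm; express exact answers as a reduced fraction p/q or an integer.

N1=35 N2=22 achieved=114/35

class = planetary set [ratio 114/35 wanted; Willis about the carrier]
Willis with ω_ring = 0: ω_sun/ω_arm = (N1+N3)/N1; set equal to 114/35  ⇒  N3/N1 = 114/35 − 1 = 79/35
N3 = N1 + 2·N2  ⇒  N2/N1 = (N3/N1 − 1)/2 = (79/35 − 1)/2 = 22/35
smallest multiple with N1 ≥ 12 and N2 ≥ 10: k = 1  ⇒  N1 = 1·35 = 35, N2 = 1·22 = 22 (N1 ≤ 40, N2 ≤ 30, N2 ≠ N1 ✓), N3 = 35 + 2·22 = 79
check: (N1+N3)/N1 with N1 = 35, N3 = 79 gives 114/35; |achieved − target| = 0 ≤ 57/1750 ✓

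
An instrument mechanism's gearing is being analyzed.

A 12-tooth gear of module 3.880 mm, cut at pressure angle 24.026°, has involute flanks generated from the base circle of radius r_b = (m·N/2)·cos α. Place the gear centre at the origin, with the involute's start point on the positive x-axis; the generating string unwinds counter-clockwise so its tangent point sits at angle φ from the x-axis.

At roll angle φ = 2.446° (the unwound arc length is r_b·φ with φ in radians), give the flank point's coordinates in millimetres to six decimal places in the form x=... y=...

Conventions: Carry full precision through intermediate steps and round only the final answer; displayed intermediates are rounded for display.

x=21.282406 y=0.000551

class = single-mesh tooth geometry [base-circle involute, m = 3.880, 12T]
pitch radius r_p = m·N/2 = 3.880·12/2 = 23.280000
base radius r_b = r_p·cos α = 23.280000·cos 24.026° = 21.263039
roll angle φ = 2.446° = 0.04269075 rad
x = r_b·(cos φ + φ·sin φ) = 21.282406
y = r_b·(sin φ − φ·cos φ) = 0.000551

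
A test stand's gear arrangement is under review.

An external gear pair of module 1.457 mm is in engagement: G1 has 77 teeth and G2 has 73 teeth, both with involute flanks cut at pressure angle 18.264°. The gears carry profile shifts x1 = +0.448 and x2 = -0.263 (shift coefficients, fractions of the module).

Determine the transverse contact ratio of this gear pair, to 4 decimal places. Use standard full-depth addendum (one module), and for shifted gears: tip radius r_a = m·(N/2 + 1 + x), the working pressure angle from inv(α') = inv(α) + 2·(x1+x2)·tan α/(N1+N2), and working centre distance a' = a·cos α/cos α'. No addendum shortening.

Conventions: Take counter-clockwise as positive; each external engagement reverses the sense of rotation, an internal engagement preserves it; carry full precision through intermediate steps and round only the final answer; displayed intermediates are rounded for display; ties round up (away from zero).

1.8856

single-mesh involute tooth geometry (77T engaging 73T at module 1.457)
base radii: r_b1 = 53.268604, r_b2 = 50.501403
tip radii: r_a1 = 58.204236, r_a2 = 54.254309
inv(α') = inv(18.264°) + 2·(+0.448-0.263)·tan α/(77+73) = 0.01206860  ⇒  α' = 18.68190°
a' = a·cos α / cos α' = 109.2750·cos 18.264°/cos 18.68190° = 109.541588
action lengths: √(r_a1²−r_b1²) = 23.456107, √(r_a2²−r_b2²) = 19.827715
base pitch p_b = π·m·cos α = 4.346708
CR = (23.456107 + 19.827715 − 109.541588·sin 18.68190°)/4.346708 = 1.885598
contact ratio ≈ 1.8856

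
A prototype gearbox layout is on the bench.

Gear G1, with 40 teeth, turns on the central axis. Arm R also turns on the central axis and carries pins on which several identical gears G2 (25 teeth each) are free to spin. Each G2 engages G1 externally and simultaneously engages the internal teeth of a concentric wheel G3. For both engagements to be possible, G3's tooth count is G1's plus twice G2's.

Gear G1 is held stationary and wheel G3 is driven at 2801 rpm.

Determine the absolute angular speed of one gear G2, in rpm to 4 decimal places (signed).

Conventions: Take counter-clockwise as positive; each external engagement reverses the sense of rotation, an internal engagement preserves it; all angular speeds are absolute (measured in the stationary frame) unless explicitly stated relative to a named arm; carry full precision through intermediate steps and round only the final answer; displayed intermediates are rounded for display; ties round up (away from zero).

recognized (axles ride arm R): planetary set, 40/25/90 teeth
normalise by the input: solve with ω_ring = 1, then scale by 2801 rpm
ring teeth: 40 + 2·25 = 90
40(ω_sun−ω_arm) = −90(ω_ring−ω_arm),  ω_sun = 0, ω_ring = 1
40(0−ω_arm) = −90(1−ω_arm)  ⇒  130·ω_arm = 90  ⇒  ω_arm = 9/13
sun–planet mesh: 40·(0−9/13) = −25·(ω_p−ω_arm)  ⇒  ω_p−ω_arm = 72/65
ω_p = 9/13 + 72/65 = 9/5
scale: ω_p = 9/5 × 2801 rpm = +5041.8000 rpm

+5041.8000 rpm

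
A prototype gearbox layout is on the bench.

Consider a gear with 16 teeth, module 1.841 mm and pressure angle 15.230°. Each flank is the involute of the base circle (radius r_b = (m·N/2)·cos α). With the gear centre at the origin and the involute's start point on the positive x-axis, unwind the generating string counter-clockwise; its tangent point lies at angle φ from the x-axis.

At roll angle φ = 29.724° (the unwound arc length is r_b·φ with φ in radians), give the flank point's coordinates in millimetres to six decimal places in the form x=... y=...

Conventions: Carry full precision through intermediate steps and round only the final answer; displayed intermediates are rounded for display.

x=15.996283 y=0.643748

class = single-mesh tooth geometry [base-circle involute, m = 1.841, 16T]
pitch radius r_p = m·N/2 = 1.841·16/2 = 14.728000
base radius r_b = r_p·cos α = 14.728000·cos 15.230° = 14.210739
roll angle φ = 29.724° = 0.51878167 rad
x = r_b·(cos φ + φ·sin φ) = 15.996283
y = r_b·(sin φ − φ·cos φ) = 0.643748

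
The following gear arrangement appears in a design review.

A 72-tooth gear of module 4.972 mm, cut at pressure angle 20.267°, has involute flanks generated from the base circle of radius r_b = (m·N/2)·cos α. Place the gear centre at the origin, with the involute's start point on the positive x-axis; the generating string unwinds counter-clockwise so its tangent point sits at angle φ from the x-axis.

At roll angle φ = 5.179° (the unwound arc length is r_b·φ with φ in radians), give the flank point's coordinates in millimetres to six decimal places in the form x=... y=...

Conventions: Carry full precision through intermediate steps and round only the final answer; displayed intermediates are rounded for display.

x=168.594907 y=0.041302

single-mesh involute tooth geometry (72T wheel at module 4.972)
pitch radius r_p = m·N/2 = 4.972·72/2 = 178.992000
base radius r_b = r_p·cos α = 178.992000·cos 20.267° = 167.910355
roll angle φ = 5.179° = 0.09039060 rad
x = r_b·(cos φ + φ·sin φ) = 168.594907
y = r_b·(sin φ − φ·cos φ) = 0.041302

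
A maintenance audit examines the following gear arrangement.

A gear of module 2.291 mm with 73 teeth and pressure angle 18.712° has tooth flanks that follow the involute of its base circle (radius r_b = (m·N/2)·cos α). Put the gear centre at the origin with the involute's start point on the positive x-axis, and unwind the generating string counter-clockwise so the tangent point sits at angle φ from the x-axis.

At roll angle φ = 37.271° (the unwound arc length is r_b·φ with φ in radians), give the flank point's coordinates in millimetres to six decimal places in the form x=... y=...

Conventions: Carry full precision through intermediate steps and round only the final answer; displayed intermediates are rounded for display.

x=94.227214 y=6.964144

topology: single-mesh involute geometry — m = 2.291, N = 73
pitch radius r_p = m·N/2 = 2.291·73/2 = 83.621500
base radius r_b = r_p·cos α = 83.621500·cos 18.712° = 79.201527
roll angle φ = 37.271° = 0.65050167 rad
x = r_b·(cos φ + φ·sin φ) = 94.227214
y = r_b·(sin φ − φ·cos φ) = 6.964144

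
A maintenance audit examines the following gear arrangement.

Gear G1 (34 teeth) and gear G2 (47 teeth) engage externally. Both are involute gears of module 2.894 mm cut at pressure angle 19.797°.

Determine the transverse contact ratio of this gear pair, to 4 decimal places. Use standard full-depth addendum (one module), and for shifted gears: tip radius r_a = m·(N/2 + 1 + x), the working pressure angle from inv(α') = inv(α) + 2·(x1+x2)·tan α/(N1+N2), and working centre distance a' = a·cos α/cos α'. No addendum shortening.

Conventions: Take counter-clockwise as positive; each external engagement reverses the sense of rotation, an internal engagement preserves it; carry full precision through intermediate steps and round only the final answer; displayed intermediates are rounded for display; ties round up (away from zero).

recognized (one external pair, fixed centres): single-mesh tooth geometry, m = 2.894, N1 = 34, N2 = 47
base radii: r_b1 = 46.290325, r_b2 = 63.989566
tip radii: r_a1 = 52.092000, r_a2 = 70.903000
no profile shift: α' = α, a' = a
action lengths: √(r_a1²−r_b1²) = 23.891051, √(r_a2²−r_b2²) = 30.538022
base pitch p_b = π·m·cos α = 8.554432
CR = (23.891051 + 30.538022 − 117.207000·sin 19.79700°)/8.554432 = 1.722194
contact ratio ≈ 1.7222

1.7222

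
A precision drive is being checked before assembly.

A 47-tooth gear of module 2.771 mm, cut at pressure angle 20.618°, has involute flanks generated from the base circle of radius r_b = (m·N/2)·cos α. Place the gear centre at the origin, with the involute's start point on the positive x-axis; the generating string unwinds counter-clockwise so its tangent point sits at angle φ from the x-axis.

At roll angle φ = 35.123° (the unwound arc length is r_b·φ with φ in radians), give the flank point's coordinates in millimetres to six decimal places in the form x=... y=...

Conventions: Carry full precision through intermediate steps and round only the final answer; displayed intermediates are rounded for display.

recognized (one wheel, involute flank): single-mesh tooth geometry, m = 2.771, N = 47
pitch radius r_p = m·N/2 = 2.771·47/2 = 65.118500
base radius r_b = r_p·cos α = 65.118500·cos 20.618° = 60.947592
roll angle φ = 35.123° = 0.61301199 rad
x = r_b·(cos φ + φ·sin φ) = 71.345571
y = r_b·(sin φ − φ·cos φ) = 4.506439

x=71.345571 y=4.506439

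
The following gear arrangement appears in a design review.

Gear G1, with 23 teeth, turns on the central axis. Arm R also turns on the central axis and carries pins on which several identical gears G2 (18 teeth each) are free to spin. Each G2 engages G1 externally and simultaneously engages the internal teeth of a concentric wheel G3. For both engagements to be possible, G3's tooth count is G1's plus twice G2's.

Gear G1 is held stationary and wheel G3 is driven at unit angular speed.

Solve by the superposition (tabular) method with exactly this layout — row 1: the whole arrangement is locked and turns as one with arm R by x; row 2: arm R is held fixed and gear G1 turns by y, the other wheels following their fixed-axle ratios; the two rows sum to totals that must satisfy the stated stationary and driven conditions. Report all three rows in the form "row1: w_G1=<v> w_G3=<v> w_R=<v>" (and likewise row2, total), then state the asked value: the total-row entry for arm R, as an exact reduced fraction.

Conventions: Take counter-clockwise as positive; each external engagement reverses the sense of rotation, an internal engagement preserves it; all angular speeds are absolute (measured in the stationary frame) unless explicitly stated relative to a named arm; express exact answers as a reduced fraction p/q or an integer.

row1: w_G1=59/82 w_G3=59/82 w_R=59/82
row2: w_G1=-59/82 w_G3=23/82 w_R=0
total: w_G1=0 w_G3=1 w_R=59/82
asked value: 59/82

planetary set (23T centre, 18T on arm, 59T internal) — Willis relation
row 1 — lock + rotate with arm: ω_sun = ω_ring = ω_arm = x
row 2: sun turns y, ring = −(23/59)·y, arm 0
boundary: total ω_sun = x + y = 0 and total ω_ring = x − (23/59)·y = 1  ⇒  y = -59/82, x = 59/82
row 2 ring = −(23/59)·(-59/82) = 23/82
totals (row 1 + row 2): sun 59/82 + (-59/82) = 0, ring 59/82 + 23/82 = 1, arm 59/82 + 0 = 59/82
asked cell (total, arm) = 59/82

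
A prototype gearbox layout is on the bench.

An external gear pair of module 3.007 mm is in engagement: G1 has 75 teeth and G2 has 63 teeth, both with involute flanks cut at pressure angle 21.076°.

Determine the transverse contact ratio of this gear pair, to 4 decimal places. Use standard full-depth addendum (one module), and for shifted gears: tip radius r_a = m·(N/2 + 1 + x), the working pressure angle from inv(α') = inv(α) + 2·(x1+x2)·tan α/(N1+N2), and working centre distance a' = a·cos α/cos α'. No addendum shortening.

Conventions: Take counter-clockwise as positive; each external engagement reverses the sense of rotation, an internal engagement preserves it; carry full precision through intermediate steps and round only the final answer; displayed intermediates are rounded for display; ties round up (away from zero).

topology: single-mesh involute geometry — m = 3.007, 75T/63T pair
base radii: r_b1 = 105.219168, r_b2 = 88.384101
tip radii: r_a1 = 115.769500, r_a2 = 97.727500
no profile shift: α' = α, a' = a
action lengths: √(r_a1²−r_b1²) = 48.285649, √(r_a2²−r_b2²) = 41.700299
base pitch p_b = π·m·cos α = 8.814820
CR = (48.285649 + 41.700299 − 207.483000·sin 21.07600°)/8.814820 = 1.744088
contact ratio ≈ 1.7441

1.7441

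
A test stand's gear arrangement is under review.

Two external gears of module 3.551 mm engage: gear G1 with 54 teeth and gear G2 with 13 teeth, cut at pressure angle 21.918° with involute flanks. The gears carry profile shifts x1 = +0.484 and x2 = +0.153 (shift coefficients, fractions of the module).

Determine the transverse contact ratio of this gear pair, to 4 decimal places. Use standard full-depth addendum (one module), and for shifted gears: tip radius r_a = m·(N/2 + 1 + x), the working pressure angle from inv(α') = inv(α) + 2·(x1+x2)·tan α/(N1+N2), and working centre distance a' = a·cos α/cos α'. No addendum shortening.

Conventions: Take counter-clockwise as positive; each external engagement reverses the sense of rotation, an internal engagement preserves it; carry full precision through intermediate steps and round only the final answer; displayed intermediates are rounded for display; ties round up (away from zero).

recognized (one external pair, fixed centres): single-mesh tooth geometry, m = 3.551, N1 = 54, N2 = 13
base radii: r_b1 = 88.946917, r_b2 = 21.413147
tip radii: r_a1 = 101.146684, r_a2 = 27.175803
inv(α') = inv(21.918°) + 2·(+0.484+0.153)·tan α/(54+13) = 0.02747202  ⇒  α' = 24.31958°
a' = a·cos α / cos α' = 118.9585·cos 21.918°/cos 24.31958° = 121.106760
action lengths: √(r_a1²−r_b1²) = 48.157009, √(r_a2²−r_b2²) = 16.733243
base pitch p_b = π·m·cos α = 10.349444
CR = (48.157009 + 16.733243 − 121.106760·sin 24.31958°)/10.349444 = 1.450839
contact ratio ≈ 1.4508

1.4508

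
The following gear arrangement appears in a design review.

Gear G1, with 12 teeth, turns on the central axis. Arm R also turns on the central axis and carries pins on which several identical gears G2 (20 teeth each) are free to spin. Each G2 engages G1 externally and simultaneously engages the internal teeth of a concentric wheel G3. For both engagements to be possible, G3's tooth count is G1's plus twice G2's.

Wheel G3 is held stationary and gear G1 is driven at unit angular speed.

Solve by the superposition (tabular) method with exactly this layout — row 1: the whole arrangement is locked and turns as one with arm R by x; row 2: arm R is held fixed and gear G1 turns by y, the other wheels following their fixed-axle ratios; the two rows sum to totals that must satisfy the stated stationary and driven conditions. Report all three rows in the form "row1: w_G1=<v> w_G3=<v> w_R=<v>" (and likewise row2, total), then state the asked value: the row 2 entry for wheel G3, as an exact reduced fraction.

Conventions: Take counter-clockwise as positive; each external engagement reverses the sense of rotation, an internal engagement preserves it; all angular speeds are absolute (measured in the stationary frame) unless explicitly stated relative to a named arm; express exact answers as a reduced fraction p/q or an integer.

row1: w_G1=3/16 w_G3=3/16 w_R=3/16
row2: w_G1=13/16 w_G3=-3/16 w_R=0
total: w_G1=1 w_G3=0 w_R=3/16
asked value: -3/16

recognized (axles ride arm R): planetary set, 12/20/52 teeth
row 1 — lock + rotate with arm: ω_sun = ω_ring = ω_arm = x
superposition row 2 [arm held]: sun y, ring −(12/52)·y, arm 0
boundary: total ω_ring = x − (12/52)·y = 0 and total ω_sun = x + y = 1  ⇒  y = 13/16, x = 3/16
row 2 ring = −(12/52)·13/16 = -3/16
totals (row 1 + row 2): sun 3/16 + 13/16 = 1, ring 3/16 + (-3/16) = 0, arm 3/16 + 0 = 3/16
asked cell (row2, ring) = -3/16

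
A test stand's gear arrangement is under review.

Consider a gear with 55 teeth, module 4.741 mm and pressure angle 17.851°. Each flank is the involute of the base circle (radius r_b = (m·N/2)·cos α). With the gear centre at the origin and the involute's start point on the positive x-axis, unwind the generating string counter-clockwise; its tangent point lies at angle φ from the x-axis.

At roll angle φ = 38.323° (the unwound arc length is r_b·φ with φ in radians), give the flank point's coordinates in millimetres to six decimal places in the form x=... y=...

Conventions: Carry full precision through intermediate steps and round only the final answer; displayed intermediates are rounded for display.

x=148.832157 y=11.833371

single-mesh involute tooth geometry (55T wheel at module 4.741)
pitch radius r_p = m·N/2 = 4.741·55/2 = 130.377500
base radius r_b = r_p·cos α = 130.377500·cos 17.851° = 124.100724
roll angle φ = 38.323° = 0.66886253 rad
x = r_b·(cos φ + φ·sin φ) = 148.832157
y = r_b·(sin φ − φ·cos φ) = 11.833371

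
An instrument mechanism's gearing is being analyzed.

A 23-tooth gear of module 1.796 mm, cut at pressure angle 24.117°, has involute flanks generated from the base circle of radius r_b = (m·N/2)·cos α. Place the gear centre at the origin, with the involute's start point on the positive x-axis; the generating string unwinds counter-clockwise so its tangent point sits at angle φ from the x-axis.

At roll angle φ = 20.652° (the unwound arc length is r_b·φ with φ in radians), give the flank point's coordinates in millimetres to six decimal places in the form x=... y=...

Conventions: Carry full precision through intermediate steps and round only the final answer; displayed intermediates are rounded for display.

x=20.036266 y=0.290458

topology: single-mesh involute geometry — m = 1.796, N = 23
pitch radius r_p = m·N/2 = 1.796·23/2 = 20.654000
base radius r_b = r_p·cos α = 20.654000·cos 24.117° = 18.851174
roll angle φ = 20.652° = 0.36044540 rad
x = r_b·(cos φ + φ·sin φ) = 20.036266
y = r_b·(sin φ − φ·cos φ) = 0.290458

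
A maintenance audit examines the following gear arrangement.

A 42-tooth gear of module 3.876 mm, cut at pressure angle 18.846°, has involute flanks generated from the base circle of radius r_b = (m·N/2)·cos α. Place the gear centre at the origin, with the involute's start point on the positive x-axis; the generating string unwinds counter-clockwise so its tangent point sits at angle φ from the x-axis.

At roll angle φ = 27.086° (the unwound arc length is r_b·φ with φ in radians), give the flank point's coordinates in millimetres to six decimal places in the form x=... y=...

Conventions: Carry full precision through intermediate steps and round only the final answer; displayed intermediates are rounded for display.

x=85.165110 y=2.652662

topology: single-mesh involute geometry — m = 3.876, N = 42
pitch radius r_p = m·N/2 = 3.876·42/2 = 81.396000
base radius r_b = r_p·cos α = 81.396000·cos 18.846° = 77.032379
roll angle φ = 27.086° = 0.47273988 rad
x = r_b·(cos φ + φ·sin φ) = 85.165110
y = r_b·(sin φ − φ·cos φ) = 2.652662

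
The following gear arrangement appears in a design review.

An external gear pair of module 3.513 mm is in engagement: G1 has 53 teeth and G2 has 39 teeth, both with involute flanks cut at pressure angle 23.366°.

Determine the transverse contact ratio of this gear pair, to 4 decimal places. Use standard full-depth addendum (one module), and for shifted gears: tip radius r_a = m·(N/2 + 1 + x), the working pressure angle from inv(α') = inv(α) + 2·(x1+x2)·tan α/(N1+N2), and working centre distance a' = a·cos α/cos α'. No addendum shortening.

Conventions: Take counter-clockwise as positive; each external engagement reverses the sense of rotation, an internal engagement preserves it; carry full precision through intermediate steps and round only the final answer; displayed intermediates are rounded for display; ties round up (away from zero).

class = single-mesh tooth geometry [involute pair 53T × 39T, m = 3.513]
base radii: r_b1 = 85.459833, r_b2 = 62.885537
tip radii: r_a1 = 96.607500, r_a2 = 72.016500
no profile shift: α' = α, a' = a
action lengths: √(r_a1²−r_b1²) = 45.051371, √(r_a2²−r_b2²) = 35.096801
base pitch p_b = π·m·cos α = 10.131320
CR = (45.051371 + 35.096801 − 161.598000·sin 23.36600°)/10.131320 = 1.584975
contact ratio ≈ 1.5850

1.5850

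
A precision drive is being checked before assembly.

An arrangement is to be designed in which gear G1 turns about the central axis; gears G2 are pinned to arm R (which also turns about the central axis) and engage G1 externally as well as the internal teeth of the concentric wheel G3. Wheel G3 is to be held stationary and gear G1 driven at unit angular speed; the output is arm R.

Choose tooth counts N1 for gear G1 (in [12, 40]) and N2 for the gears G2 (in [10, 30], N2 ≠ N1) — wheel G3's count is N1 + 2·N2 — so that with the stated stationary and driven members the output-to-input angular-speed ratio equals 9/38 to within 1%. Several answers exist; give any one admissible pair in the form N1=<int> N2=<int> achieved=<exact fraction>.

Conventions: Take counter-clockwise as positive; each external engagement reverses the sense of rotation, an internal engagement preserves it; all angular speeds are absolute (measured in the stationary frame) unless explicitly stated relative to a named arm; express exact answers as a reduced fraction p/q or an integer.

class = planetary set [ratio 9/38 wanted; Willis about the carrier]
Willis with ω_ring = 0: ω_arm/ω_sun = N1/(N1+N3); set equal to 9/38  ⇒  N3/N1 = 1/(9/38) − 1 = 29/9
N3 = N1 + 2·N2  ⇒  N2/N1 = (N3/N1 − 1)/2 = (29/9 − 1)/2 = 10/9
smallest multiple with N1 ≥ 12 and N2 ≥ 10: k = 2  ⇒  N1 = 2·9 = 18, N2 = 2·10 = 20 (N1 ≤ 40, N2 ≤ 30, N2 ≠ N1 ✓), N3 = 18 + 2·20 = 58
check: N1/(N1+N3) with N1 = 18, N3 = 58 gives 9/38; |achieved − target| = 0 ≤ 9/3800 ✓

N1=18 N2=20 achieved=9/38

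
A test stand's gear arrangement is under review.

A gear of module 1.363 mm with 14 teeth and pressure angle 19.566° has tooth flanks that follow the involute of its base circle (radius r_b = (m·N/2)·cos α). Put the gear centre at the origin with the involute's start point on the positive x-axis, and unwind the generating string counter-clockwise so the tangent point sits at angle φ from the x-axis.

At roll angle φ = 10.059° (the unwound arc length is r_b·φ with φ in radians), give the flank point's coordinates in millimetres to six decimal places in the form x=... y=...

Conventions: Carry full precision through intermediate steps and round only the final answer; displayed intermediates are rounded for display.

topology: single-mesh involute geometry — m = 1.363, N = 14
pitch radius r_p = m·N/2 = 1.363·14/2 = 9.541000
base radius r_b = r_p·cos α = 9.541000·cos 19.566° = 8.990068
roll angle φ = 10.059° = 0.17556267 rad
x = r_b·(cos φ + φ·sin φ) = 9.127549
y = r_b·(sin φ − φ·cos φ) = 0.016166

x=9.127549 y=0.016166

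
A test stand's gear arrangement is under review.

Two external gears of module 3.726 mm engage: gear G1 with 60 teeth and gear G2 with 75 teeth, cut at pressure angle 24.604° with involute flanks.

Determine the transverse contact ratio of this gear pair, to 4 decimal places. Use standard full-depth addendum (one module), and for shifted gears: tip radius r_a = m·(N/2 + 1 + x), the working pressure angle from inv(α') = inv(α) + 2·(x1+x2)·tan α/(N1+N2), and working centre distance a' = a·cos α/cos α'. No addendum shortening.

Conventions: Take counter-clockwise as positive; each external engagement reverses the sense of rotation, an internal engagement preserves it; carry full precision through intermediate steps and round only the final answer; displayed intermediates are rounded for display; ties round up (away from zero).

1.5789

class = single-mesh tooth geometry [involute pair 60T × 75T, m = 3.726]
base radii: r_b1 = 101.631163, r_b2 = 127.038954
tip radii: r_a1 = 115.506000, r_a2 = 143.451000
no profile shift: α' = α, a' = a
action lengths: √(r_a1²−r_b1²) = 54.888456, √(r_a2²−r_b2²) = 66.628023
base pitch p_b = π·m·cos α = 10.642791
CR = (54.888456 + 66.628023 − 251.505000·sin 24.60400°)/10.642791 = 1.578892
contact ratio ≈ 1.5789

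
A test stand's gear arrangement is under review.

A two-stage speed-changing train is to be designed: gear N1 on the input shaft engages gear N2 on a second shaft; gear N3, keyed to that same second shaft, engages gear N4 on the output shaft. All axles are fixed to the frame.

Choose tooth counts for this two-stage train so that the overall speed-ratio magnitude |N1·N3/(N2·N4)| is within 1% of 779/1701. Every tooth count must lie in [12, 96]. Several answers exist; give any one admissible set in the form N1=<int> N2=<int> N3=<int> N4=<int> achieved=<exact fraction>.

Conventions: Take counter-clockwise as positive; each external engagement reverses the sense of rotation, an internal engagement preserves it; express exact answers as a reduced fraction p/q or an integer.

topology: fixed-axis compound train — 2 stages, target 779/1701
target = 779/1701 in lowest terms: an exact hit needs N1·N3 = k·779 and N2·N4 = k·1701 for one integer k, every count in [12, 96]; additionally prefer no 1:1 stage (N1 ≠ N2, N3 ≠ N4)
k = 1: N1·N3 = 779 = 19·41, N2·N4 = 1701 = 21·81
achieved = 19·41/(21·81) = 779/1701; |achieved − target| = 0 ≤ 779/170100 ✓

N1=19 N2=21 N3=41 N4=81 achieved=779/1701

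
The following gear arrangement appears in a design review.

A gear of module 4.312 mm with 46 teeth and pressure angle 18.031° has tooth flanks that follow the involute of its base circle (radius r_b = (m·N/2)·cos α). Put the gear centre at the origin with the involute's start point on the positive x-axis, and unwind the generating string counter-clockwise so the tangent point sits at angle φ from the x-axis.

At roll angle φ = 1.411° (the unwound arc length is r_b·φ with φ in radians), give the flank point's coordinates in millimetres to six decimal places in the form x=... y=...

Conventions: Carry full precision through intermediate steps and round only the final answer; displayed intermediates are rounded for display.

topology: single-mesh involute geometry — m = 4.312, N = 46
pitch radius r_p = m·N/2 = 4.312·46/2 = 99.176000
base radius r_b = r_p·cos α = 99.176000·cos 18.031° = 94.305386
roll angle φ = 1.411° = 0.02462660 rad
x = r_b·(cos φ + φ·sin φ) = 94.333978
y = r_b·(sin φ − φ·cos φ) = 0.000469

x=94.333978 y=0.000469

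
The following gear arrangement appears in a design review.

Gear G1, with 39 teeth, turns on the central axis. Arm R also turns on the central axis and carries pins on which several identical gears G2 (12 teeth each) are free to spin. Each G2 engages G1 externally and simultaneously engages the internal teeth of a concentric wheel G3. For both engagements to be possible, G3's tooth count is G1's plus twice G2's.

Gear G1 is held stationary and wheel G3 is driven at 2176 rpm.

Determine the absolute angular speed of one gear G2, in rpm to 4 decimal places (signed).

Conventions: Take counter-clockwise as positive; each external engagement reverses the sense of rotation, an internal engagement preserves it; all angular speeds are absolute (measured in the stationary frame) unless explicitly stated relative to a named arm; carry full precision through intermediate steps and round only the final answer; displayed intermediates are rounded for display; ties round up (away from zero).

+5712.0000 rpm

recognized (axles ride arm R): planetary set, 39/12/63 teeth
normalise by the input: solve with ω_ring = 1, then scale by 2176 rpm
ring teeth: 39 + 2·12 = 63
39(ω_sun−ω_arm) = −63(ω_ring−ω_arm),  ω_sun = 0, ω_ring = 1
39(0−ω_arm) = −63(1−ω_arm)  ⇒  102·ω_arm = 63  ⇒  ω_arm = 21/34
sun–planet mesh: 39·(0−21/34) = −12·(ω_p−ω_arm)  ⇒  ω_p−ω_arm = 273/136
ω_p = 21/34 + 273/136 = 21/8
scale: ω_p = 21/8 × 2176 rpm = +5712.0000 rpm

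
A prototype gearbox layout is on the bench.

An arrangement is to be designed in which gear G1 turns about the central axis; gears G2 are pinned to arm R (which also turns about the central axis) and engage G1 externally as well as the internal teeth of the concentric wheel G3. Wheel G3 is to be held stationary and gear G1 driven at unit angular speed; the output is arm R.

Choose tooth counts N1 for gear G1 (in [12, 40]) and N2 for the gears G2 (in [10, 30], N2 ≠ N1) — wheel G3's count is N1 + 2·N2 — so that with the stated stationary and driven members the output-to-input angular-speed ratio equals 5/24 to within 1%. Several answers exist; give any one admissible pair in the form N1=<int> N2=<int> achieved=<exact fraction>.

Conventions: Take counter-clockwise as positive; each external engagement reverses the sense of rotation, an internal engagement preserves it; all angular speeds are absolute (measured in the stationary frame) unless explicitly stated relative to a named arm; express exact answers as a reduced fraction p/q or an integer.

N1=15 N2=21 achieved=5/24

planetary set to be sized for 5/24 (Willis relation)
Willis with ω_ring = 0: ω_arm/ω_sun = N1/(N1+N3); set equal to 5/24  ⇒  N3/N1 = 1/(5/24) − 1 = 19/5
N3 = N1 + 2·N2  ⇒  N2/N1 = (N3/N1 − 1)/2 = (19/5 − 1)/2 = 7/5
smallest multiple with N1 ≥ 12 and N2 ≥ 10: k = 3  ⇒  N1 = 3·5 = 15, N2 = 3·7 = 21 (N1 ≤ 40, N2 ≤ 30, N2 ≠ N1 ✓), N3 = 15 + 2·21 = 57
check: N1/(N1+N3) with N1 = 15, N3 = 57 gives 5/24; |achieved − target| = 0 ≤ 1/480 ✓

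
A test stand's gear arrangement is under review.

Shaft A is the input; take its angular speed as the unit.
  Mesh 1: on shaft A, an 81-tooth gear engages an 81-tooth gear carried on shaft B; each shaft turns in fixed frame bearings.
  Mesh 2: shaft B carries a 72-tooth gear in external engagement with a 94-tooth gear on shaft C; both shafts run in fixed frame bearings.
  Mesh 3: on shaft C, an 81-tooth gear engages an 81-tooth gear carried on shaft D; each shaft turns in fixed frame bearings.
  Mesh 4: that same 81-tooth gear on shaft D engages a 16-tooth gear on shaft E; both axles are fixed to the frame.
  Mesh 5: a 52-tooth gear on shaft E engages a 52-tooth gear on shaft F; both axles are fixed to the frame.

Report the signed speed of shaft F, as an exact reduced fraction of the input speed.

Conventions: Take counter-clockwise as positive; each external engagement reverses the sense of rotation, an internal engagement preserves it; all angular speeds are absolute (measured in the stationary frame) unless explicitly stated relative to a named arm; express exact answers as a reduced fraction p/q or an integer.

5-mesh fixed-axis compound train (all bearings frame-fixed)
mesh 1 [81T→81T]: |ω|/ω_in = 1×81/81 = 1, sense flips to −
mesh 2 [72T→94T]: |ω|/ω_in = 1×72/94 = 36/47, sense flips to +
mesh 3 [81T→81T]: |ω|/ω_in = (36/47)×81/81 = 36/47, sense flips to −
mesh 4 [81T→16T]: |ω|/ω_in = (36/47)×81/16 = 729/188, sense flips to +
mesh 5 [52T→52T]: |ω|/ω_in = (729/188)×52/52 = 729/188, sense flips to −
signed output speed (× input speed) = -729/188

-729/188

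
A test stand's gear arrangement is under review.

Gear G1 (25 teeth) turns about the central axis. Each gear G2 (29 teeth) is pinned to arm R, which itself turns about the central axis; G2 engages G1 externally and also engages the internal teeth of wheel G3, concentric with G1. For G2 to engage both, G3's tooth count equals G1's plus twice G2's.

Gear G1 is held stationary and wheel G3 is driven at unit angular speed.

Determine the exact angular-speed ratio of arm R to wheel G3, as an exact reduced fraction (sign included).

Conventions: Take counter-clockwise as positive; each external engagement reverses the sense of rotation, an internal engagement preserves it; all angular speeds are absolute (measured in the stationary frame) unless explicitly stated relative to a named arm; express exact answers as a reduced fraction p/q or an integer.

83/108

planetary set (25T centre, 29T on arm, 83T internal) — Willis relation
ring teeth: 25 + 2·29 = 83
25(ω_sun−ω_arm) = −83(ω_ring−ω_arm),  ω_sun = 0, ω_ring = 1
25(0−ω_arm) = −83(1−ω_arm)  ⇒  108·ω_arm = 83  ⇒  ω_arm = 83/108
ω_out/ω_in = 83/108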